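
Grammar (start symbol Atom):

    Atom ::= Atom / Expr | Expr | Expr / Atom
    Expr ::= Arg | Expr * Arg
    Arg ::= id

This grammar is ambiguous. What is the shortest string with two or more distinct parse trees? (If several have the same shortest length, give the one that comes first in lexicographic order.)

length 1: no string has ≥2 trees
length 3: id / id has 2 parse trees

Two derivations of id / id:
  Atom ⇒ Atom / Expr ⇒ Expr / Expr ⇒ Arg / Expr ⇒ id / Expr ⇒ id / Arg ⇒ id / id
  Atom ⇒ Expr / Atom ⇒ Arg / Atom ⇒ id / Atom ⇒ id / Expr ⇒ id / Arg ⇒ id / id

id / id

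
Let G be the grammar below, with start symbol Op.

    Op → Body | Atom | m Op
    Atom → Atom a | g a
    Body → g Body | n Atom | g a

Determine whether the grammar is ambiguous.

Witness: g a

Derivation 1: Op ⇒ Body ⇒ g a
Derivation 2: Op ⇒ Atom ⇒ g a

Two distinct leftmost derivations for the same string.

Ambiguous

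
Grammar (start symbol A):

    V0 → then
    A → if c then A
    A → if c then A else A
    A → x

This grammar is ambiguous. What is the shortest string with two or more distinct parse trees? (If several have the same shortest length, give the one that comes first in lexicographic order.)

length 1: no string has ≥2 trees
length 4: no string has ≥2 trees
length 6: no string has ≥2 trees
length 7: no string has ≥2 trees
length 9: if c then if c then x else x has 2 parse trees

Two derivations of if c then if c then x else x:
  A ⇒ if c then A ⇒ if c then if c then A else A ⇒ if c then if c then x else A ⇒ if c then if c then x else x
  A ⇒ if c then A else A ⇒ if c then if c then A else A ⇒ if c then if c then x else A ⇒ if c then if c then x else x

if c then if c then x else x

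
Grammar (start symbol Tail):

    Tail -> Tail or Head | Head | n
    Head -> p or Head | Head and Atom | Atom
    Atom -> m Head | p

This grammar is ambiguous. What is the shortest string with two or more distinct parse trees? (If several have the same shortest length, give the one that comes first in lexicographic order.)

length 1: no string has ≥2 trees
length 2: no string has ≥2 trees
length 3: p or p has 2 parse trees

Two derivations of p or p:
  Tail ⇒ Tail or Head ⇒ Head or Head ⇒ Atom or Head ⇒ p or Head ⇒ p or Atom ⇒ p or p
  Tail ⇒ Head ⇒ p or Head ⇒ p or Atom ⇒ p or p

p or p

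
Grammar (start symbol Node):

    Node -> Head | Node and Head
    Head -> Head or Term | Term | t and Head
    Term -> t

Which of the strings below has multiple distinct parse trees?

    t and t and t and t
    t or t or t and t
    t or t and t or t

t and t and t and t

t and t and t and t: 8 trees
t or t or t and t: 1 tree
t or t and t or t: 1 tree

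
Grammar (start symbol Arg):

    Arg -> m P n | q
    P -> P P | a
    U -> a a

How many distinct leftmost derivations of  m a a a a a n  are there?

14

Parse trees for m a a a a a n (showing first 6 of 14):
  [Arg m [P [P a] [P [P a] [P [P a] [P [P a] [P a]]]]] n]
  [Arg m [P [P a] [P [P a] [P [P [P a] [P a]] [P a]]]] n]
  [Arg m [P [P a] [P [P [P a] [P a]] [P [P a] [P a]]]] n]
  [Arg m [P [P a] [P [P [P a] [P [P a] [P a]]] [P a]]] n]
  [Arg m [P [P a] [P [P [P [P a] [P a]] [P a]] [P a]]] n]
  [Arg m [P [P [P a] [P a]] [P [P a] [P [P a] [P a]]]] n]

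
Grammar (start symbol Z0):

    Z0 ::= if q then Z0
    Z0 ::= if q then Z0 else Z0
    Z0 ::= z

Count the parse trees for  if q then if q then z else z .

Parse trees for if q then if q then z else z:
  [Z0 if q then [Z0 if q then [Z0 z] else [Z0 z]]]
  [Z0 if q then [Z0 if q then [Z0 z]] else [Z0 z]]

2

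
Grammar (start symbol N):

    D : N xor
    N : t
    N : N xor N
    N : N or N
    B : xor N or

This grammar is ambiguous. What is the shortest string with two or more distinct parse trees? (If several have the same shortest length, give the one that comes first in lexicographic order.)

t or t or t

length 1: no string has ≥2 trees
length 3: no string has ≥2 trees
length 5: t or t or t has 2 parse trees

Two derivations of t or t or t:
  N ⇒ N or N ⇒ t or N ⇒ t or N or N ⇒ t or t or N ⇒ t or t or t
  N ⇒ N or N ⇒ N or N or N ⇒ t or N or N ⇒ t or t or N ⇒ t or t or t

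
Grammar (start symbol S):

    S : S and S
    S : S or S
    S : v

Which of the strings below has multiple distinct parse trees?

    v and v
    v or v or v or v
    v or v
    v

v and v: 1 tree
v or v or v or v: 5 trees
v or v: 1 tree
v: 1 tree

v or v or v or v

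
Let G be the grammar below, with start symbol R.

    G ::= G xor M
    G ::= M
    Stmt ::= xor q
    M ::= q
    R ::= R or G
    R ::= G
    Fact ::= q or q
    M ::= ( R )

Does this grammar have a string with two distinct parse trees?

Unambiguous

Only R, G, M are reachable from R; ignoring the rest: This is a standard precedence ladder (R over G over M), with each level left-recursive on its own operator ('or' at R, 'xor' at G). That structure is LR(1), hence unambiguous.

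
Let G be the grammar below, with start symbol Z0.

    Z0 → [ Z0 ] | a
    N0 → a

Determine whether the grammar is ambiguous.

Only Z0 is reachable from Z0; ignoring the rest: Each string is a nest of matched brackets around a single atom. An opening bracket forces the recursive rule; an atom forces the base rule.

Unambiguous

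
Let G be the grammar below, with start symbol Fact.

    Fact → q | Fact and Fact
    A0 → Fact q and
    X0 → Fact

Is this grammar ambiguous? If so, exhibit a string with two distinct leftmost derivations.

Witness: q and q and q

Derivation 1: Fact ⇒ Fact and Fact ⇒ q and Fact ⇒ q and Fact and Fact ⇒ q and q and Fact ⇒ q and q and q
Derivation 2: Fact ⇒ Fact and Fact ⇒ Fact and Fact and Fact ⇒ q and Fact and Fact ⇒ q and q and Fact ⇒ q and q and q

Two distinct leftmost derivations for the same string.

Ambiguous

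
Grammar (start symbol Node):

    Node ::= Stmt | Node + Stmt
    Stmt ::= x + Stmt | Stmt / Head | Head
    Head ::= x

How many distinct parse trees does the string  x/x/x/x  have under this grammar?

1

Parse trees for x/x/x/x:
  [Node [Stmt [Stmt [Stmt [Stmt [Head x]] / [Head x]] / [Head x]] / [Head x]]]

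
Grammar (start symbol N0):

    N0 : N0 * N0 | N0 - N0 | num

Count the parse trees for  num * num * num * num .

Parse trees for num * num * num * num:
  [N0 [N0 num] * [N0 [N0 num] * [N0 [N0 num] * [N0 num]]]]
  [N0 [N0 num] * [N0 [N0 [N0 num] * [N0 num]] * [N0 num]]]
  [N0 [N0 [N0 num] * [N0 num]] * [N0 [N0 num] * [N0 num]]]
  [N0 [N0 [N0 num] * [N0 [N0 num] * [N0 num]]] * [N0 num]]
  [N0 [N0 [N0 [N0 num] * [N0 num]] * [N0 num]] * [N0 num]]

5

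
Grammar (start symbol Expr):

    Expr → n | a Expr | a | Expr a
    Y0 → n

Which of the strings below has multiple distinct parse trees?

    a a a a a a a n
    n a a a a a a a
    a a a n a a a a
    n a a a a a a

a a a n a a a a

a a a a a a a n: 1 tree
n a a a a a a a: 1 tree
a a a n a a a a: 35 trees
n a a a a a a: 1 tree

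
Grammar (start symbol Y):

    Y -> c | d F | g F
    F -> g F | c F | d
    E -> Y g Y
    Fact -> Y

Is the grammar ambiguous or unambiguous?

Only Y, F are reachable from Y; ignoring the rest: Each reachable nonterminal has at most one production per leading terminal, and all productions are right-linear; the derivation is determined token-by-token.

Unambiguous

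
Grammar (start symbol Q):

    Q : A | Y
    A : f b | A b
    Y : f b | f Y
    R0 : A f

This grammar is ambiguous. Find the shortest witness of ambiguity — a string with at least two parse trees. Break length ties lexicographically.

f b

length 2: f b has 2 parse trees

Two derivations of f b:
  Q ⇒ A ⇒ f b
  Q ⇒ Y ⇒ f b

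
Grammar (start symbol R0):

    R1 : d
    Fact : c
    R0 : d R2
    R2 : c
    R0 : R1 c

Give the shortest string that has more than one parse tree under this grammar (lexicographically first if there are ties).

d c

length 2: d c has 2 parse trees

Two derivations of d c:
  R0 ⇒ d R2 ⇒ d c
  R0 ⇒ R1 c ⇒ d c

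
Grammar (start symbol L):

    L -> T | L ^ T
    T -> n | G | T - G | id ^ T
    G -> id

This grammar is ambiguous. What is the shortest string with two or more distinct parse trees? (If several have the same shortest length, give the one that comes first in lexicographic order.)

id ^ id

length 1: no string has ≥2 trees
length 3: id ^ id has 2 parse trees

Two derivations of id ^ id:
  L ⇒ T ⇒ id ^ T ⇒ id ^ G ⇒ id ^ id
  L ⇒ L ^ T ⇒ T ^ T ⇒ G ^ T ⇒ id ^ T ⇒ id ^ G ⇒ id ^ id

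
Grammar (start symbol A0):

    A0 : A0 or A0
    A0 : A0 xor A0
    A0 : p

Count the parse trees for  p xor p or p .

2

Parse trees for p xor p or p:
  [A0 [A0 [A0 p] xor [A0 p]] or [A0 p]]
  [A0 [A0 p] xor [A0 [A0 p] or [A0 p]]]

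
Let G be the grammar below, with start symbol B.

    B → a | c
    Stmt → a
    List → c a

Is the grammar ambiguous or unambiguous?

Only B is reachable from B; ignoring the rest: The reachable rules are right-linear with at most one rule per (nonterminal, next-terminal) pair. Each input token forces the next rule, so parsing is deterministic.

Unambiguous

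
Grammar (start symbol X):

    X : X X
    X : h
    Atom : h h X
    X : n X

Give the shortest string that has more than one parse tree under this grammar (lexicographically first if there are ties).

h h h

length 1: no string has ≥2 trees
length 2: no string has ≥2 trees
length 3: h h h has 2 parse trees

Two derivations of h h h:
  X ⇒ X X ⇒ X X X ⇒ h X X ⇒ h h X ⇒ h h h
  X ⇒ X X ⇒ h X ⇒ h X X ⇒ h h X ⇒ h h h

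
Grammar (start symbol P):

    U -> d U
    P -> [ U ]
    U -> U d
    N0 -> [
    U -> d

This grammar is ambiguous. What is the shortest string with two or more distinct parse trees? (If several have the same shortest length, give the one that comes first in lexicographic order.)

[ d d ]

length 3: no string has ≥2 trees
length 4: [ d d ] has 2 parse trees

Two derivations of [ d d ]:
  P ⇒ [ U ] ⇒ [ d U ] ⇒ [ d d ]
  P ⇒ [ U ] ⇒ [ U d ] ⇒ [ d d ]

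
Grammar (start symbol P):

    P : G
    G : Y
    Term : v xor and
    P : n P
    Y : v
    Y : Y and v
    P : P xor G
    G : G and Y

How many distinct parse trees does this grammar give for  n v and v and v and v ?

8

Parse trees for n v and v and v and v:
  [P n [P [G [Y [Y [Y [Y v] and v] and v] and v]]]]
  [P n [P [G [G [Y v]] and [Y [Y [Y v] and v] and v]]]]
  [P n [P [G [G [Y [Y v] and v]] and [Y [Y v] and v]]]]
  [P n [P [G [G [G [Y v]] and [Y v]] and [Y [Y v] and v]]]]
  [P n [P [G [G [Y [Y [Y v] and v] and v]] and [Y v]]]]
  [P n [P [G [G [G [Y v]] and [Y [Y v] and v]] and [Y v]]]]
  [P n [P [G [G [G [Y [Y v] and v]] and [Y v]] and [Y v]]]]
  [P n [P [G [G [G [G [Y v]] and [Y v]] and [Y v]] and [Y v]]]]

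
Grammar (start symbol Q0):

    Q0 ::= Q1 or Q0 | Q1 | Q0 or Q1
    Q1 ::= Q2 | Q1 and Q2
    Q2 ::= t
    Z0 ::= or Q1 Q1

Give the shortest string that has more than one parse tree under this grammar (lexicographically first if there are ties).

length 1: no string has ≥2 trees
length 3: t or t has 2 parse trees

Two derivations of t or t:
  Q0 ⇒ Q1 or Q0 ⇒ Q2 or Q0 ⇒ t or Q0 ⇒ t or Q1 ⇒ t or Q2 ⇒ t or t
  Q0 ⇒ Q0 or Q1 ⇒ Q1 or Q1 ⇒ Q2 or Q1 ⇒ t or Q1 ⇒ t or Q2 ⇒ t or t

t or t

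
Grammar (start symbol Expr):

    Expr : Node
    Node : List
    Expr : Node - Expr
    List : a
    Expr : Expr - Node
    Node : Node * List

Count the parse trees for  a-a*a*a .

Parse trees for a-a*a*a:
  [Expr [Node [List a]] - [Expr [Node [Node [Node [List a]] * [List a]] * [List a]]]]
  [Expr [Expr [Node [List a]]] - [Node [Node [Node [List a]] * [List a]] * [List a]]]

2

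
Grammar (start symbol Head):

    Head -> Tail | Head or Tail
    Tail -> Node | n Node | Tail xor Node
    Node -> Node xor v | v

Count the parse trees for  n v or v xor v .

Parse trees for n v or v xor v:
  [Head [Head [Tail n [Node v]]] or [Tail [Node [Node v] xor v]]]
  [Head [Head [Tail n [Node v]]] or [Tail [Tail [Node v]] xor [Node v]]]

2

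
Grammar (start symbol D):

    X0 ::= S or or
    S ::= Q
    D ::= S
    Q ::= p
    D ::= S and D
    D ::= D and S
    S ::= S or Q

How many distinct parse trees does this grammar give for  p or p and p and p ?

4

Parse trees for p or p and p and p:
  [D [S [S [Q p]] or [Q p]] and [D [S [Q p]] and [D [S [Q p]]]]]
  [D [S [S [Q p]] or [Q p]] and [D [D [S [Q p]]] and [S [Q p]]]]
  [D [D [S [S [Q p]] or [Q p]] and [D [S [Q p]]]] and [S [Q p]]]
  [D [D [D [S [S [Q p]] or [Q p]]] and [S [Q p]]] and [S [Q p]]]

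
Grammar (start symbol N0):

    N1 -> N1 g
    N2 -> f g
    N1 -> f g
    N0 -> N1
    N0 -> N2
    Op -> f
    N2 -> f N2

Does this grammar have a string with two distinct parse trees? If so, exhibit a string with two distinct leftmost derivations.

Witness: f g

Derivation 1: N0 ⇒ N1 ⇒ f g
Derivation 2: N0 ⇒ N2 ⇒ f g

Two distinct leftmost derivations for the same string.

Ambiguous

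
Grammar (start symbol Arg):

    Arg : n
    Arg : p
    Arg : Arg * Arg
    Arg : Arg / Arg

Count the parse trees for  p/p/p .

2

Parse trees for p/p/p:
  [Arg [Arg p] / [Arg [Arg p] / [Arg p]]]
  [Arg [Arg [Arg p] / [Arg p]] / [Arg p]]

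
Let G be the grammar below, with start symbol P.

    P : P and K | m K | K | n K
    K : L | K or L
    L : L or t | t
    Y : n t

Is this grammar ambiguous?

Witness: t or t

Derivation 1: P ⇒ K ⇒ L ⇒ L or t ⇒ t or t
Derivation 2: P ⇒ K ⇒ K or L ⇒ L or L ⇒ t or L ⇒ t or t

Two distinct leftmost derivations for the same string.

Ambiguous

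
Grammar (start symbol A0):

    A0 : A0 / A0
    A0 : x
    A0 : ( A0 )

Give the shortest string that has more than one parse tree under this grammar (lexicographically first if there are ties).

x / x / x

length 1: no string has ≥2 trees
length 3: no string has ≥2 trees
length 5: x / x / x has 2 parse trees

Two derivations of x / x / x:
  A0 ⇒ A0 / A0 ⇒ A0 / A0 / A0 ⇒ x / A0 / A0 ⇒ x / x / A0 ⇒ x / x / x
  A0 ⇒ A0 / A0 ⇒ x / A0 ⇒ x / A0 / A0 ⇒ x / x / A0 ⇒ x / x / x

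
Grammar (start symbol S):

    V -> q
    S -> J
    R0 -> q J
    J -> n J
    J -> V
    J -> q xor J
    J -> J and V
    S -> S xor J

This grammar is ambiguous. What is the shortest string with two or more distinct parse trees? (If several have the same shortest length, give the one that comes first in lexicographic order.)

length 1: no string has ≥2 trees
length 2: no string has ≥2 trees
length 3: q xor q has 2 parse trees

Two derivations of q xor q:
  S ⇒ J ⇒ q xor J ⇒ q xor V ⇒ q xor q
  S ⇒ S xor J ⇒ J xor J ⇒ V xor J ⇒ q xor J ⇒ q xor V ⇒ q xor q

q xor q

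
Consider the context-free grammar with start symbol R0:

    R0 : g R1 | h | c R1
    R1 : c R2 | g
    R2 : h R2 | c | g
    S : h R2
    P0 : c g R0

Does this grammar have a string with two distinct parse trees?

Only R0, R1, R2 are reachable from R0; ignoring the rest: The reachable rules are right-linear with at most one rule per (nonterminal, next-terminal) pair. Each input token forces the next rule, so parsing is deterministic.

Unambiguous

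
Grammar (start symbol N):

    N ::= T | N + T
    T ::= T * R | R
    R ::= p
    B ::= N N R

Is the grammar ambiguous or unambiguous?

Unambiguous

Only N, T, R are reachable from N; ignoring the rest: This is a standard precedence ladder (N over T over R), with each level left-recursive on its own operator ('+' at N, '*' at T). That structure is LR(1), hence unambiguous.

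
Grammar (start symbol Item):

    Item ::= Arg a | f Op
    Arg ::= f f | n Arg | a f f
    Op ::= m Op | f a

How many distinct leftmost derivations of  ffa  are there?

Parse trees for ffa:
  [Item [Arg f f] a]
  [Item f [Op f a]]

2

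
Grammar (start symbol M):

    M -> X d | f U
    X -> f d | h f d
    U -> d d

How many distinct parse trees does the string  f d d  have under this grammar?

2

Parse trees for f d d:
  [M [X f d] d]
  [M f [U d d]]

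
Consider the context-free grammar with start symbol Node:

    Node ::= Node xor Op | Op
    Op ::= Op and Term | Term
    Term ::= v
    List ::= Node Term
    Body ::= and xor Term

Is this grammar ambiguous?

Unambiguous

(List, Body are unreachable from Node, so their rules don't affect L(Node).) Node → Node xor Op | Op  ;  Op → Op and Term | Term  — a left-associative chain with Term at the bottom. Each string factors uniquely by precedence.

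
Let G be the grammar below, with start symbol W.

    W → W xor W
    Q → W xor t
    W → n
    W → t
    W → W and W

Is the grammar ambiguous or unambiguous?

Ambiguous

Witness: n and n and n

Derivation 1: W ⇒ W and W ⇒ n and W ⇒ n and W and W ⇒ n and n and W ⇒ n and n and n
Derivation 2: W ⇒ W and W ⇒ W and W and W ⇒ n and W and W ⇒ n and n and W ⇒ n and n and n

Two distinct leftmost derivations for the same string.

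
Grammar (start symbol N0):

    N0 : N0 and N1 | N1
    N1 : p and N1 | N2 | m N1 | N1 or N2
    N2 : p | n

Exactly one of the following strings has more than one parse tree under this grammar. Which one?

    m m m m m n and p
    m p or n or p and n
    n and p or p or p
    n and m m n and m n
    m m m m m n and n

m m m m m n and p: 1 tree
m p or n or p and n: 3 trees
n and p or p or p: 1 tree
n and m m n and m n: 1 tree
m m m m m n and n: 1 tree

m p or n or p and n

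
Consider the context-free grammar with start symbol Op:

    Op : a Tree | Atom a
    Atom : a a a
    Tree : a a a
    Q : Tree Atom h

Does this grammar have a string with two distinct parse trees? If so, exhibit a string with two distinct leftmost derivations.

Witness: a a a a

Derivation 1: Op ⇒ a Tree ⇒ a a a a
Derivation 2: Op ⇒ Atom a ⇒ a a a a

Two distinct leftmost derivations for the same string.

Ambiguous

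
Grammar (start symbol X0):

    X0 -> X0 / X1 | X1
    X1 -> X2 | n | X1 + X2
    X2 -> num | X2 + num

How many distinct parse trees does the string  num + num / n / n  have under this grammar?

2

Parse trees for num + num / n / n:
  [X0 [X0 [X0 [X1 [X2 [X2 num] + num]]] / [X1 n]] / [X1 n]]
  [X0 [X0 [X0 [X1 [X1 [X2 num]] + [X2 num]]] / [X1 n]] / [X1 n]]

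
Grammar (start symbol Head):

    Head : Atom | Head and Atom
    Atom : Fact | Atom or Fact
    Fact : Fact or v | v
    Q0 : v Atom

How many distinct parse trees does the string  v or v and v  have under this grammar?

2

Parse trees for v or v and v:
  [Head [Head [Atom [Fact [Fact v] or v]]] and [Atom [Fact v]]]
  [Head [Head [Atom [Atom [Fact v]] or [Fact v]]] and [Atom [Fact v]]]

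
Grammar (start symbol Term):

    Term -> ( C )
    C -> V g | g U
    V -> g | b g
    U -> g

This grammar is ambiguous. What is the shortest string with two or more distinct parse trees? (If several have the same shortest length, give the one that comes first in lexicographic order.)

( g g )

length 4: ( g g ) has 2 parse trees

Two derivations of ( g g ):
  Term ⇒ ( C ) ⇒ ( V g ) ⇒ ( g g )
  Term ⇒ ( C ) ⇒ ( g U ) ⇒ ( g g )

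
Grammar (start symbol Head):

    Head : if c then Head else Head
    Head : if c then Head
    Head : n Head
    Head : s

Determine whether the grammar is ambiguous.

Witness: if c then if c then s else s

Derivation 1: Head ⇒ if c then Head else Head ⇒ if c then if c then Head else Head ⇒ if c then if c then s else Head ⇒ if c then if c then s else s
Derivation 2: Head ⇒ if c then Head ⇒ if c then if c then Head else Head ⇒ if c then if c then s else Head ⇒ if c then if c then s else s

Two distinct leftmost derivations for the same string.

Ambiguous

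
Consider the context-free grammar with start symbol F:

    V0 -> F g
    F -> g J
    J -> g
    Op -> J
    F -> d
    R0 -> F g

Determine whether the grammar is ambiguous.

Unambiguous

Only F, J are reachable from F; ignoring the rest: Restricted to the reachable nonterminals, every rule has the form A → t or A → t B, and no two rules for the same A share a first terminal. The grammar encodes a DFA — one run per string.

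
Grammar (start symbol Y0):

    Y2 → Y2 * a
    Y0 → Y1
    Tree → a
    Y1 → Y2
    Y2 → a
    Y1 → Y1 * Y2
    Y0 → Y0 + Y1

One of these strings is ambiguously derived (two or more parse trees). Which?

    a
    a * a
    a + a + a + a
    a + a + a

a: 1 tree
a * a: 2 trees
a + a + a + a: 1 tree
a + a + a: 1 tree

a * a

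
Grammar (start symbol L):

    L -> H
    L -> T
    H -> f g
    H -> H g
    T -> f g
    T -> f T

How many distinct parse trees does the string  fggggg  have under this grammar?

1

Parse trees for fggggg:
  [L [H [H [H [H [H f g] g] g] g] g]]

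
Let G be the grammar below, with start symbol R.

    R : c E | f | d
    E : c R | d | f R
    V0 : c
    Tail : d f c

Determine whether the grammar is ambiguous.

Unambiguous

Only R, E are reachable from R; ignoring the rest: The reachable rules are right-linear with at most one rule per (nonterminal, next-terminal) pair. Each input token forces the next rule, so parsing is deterministic.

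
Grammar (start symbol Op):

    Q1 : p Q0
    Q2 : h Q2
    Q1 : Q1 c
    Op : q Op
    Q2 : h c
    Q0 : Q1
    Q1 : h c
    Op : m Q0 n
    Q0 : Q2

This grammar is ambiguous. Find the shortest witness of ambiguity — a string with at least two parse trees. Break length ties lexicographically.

length 4: m h c n has 2 parse trees

Two derivations of m h c n:
  Op ⇒ m Q0 n ⇒ m Q1 n ⇒ m h c n
  Op ⇒ m Q0 n ⇒ m Q2 n ⇒ m h c n

m h c n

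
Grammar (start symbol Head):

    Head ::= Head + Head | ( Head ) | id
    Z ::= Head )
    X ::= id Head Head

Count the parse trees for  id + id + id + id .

Parse trees for id + id + id + id:
  [Head [Head id] + [Head [Head id] + [Head [Head id] + [Head id]]]]
  [Head [Head id] + [Head [Head [Head id] + [Head id]] + [Head id]]]
  [Head [Head [Head id] + [Head id]] + [Head [Head id] + [Head id]]]
  [Head [Head [Head id] + [Head [Head id] + [Head id]]] + [Head id]]
  [Head [Head [Head [Head id] + [Head id]] + [Head id]] + [Head id]]

5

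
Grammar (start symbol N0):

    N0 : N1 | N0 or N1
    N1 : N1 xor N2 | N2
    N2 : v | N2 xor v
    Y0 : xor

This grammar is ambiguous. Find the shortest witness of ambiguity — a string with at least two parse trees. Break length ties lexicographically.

v xor v

length 1: no string has ≥2 trees
length 3: v xor v has 2 parse trees

Two derivations of v xor v:
  N0 ⇒ N1 ⇒ N1 xor N2 ⇒ N2 xor N2 ⇒ v xor N2 ⇒ v xor v
  N0 ⇒ N1 ⇒ N2 ⇒ N2 xor v ⇒ v xor v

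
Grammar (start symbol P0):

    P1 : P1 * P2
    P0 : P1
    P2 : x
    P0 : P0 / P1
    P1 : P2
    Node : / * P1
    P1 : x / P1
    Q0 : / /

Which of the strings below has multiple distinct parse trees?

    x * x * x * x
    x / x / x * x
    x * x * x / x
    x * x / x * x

x / x / x * x

x * x * x * x: 1 tree
x / x / x * x: 7 trees
x * x * x / x: 1 tree
x * x / x * x: 1 tree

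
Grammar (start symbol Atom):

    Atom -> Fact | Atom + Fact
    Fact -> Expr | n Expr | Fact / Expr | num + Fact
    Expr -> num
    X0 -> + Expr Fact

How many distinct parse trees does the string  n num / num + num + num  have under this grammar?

2

Parse trees for n num / num + num + num:
  [Atom [Atom [Fact [Fact n [Expr num]] / [Expr num]]] + [Fact num + [Fact [Expr num]]]]
  [Atom [Atom [Atom [Fact [Fact n [Expr num]] / [Expr num]]] + [Fact [Expr num]]] + [Fact [Expr num]]]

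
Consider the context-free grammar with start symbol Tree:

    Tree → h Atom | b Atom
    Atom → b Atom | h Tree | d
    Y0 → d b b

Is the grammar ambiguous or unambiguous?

Unambiguous

Only Tree, Atom are reachable from Tree; ignoring the rest: Each reachable nonterminal has at most one production per leading terminal, and all productions are right-linear; the derivation is determined token-by-token.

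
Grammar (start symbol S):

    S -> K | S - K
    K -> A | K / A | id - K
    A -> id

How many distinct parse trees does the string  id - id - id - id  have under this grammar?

Parse trees for id - id - id - id:
  [S [K id - [K id - [K id - [K [A id]]]]]]
  [S [S [K [A id]]] - [K id - [K id - [K [A id]]]]]
  [S [S [K id - [K [A id]]]] - [K id - [K [A id]]]]
  [S [S [S [K [A id]]] - [K [A id]]] - [K id - [K [A id]]]]
  [S [S [K id - [K id - [K [A id]]]]] - [K [A id]]]
  [S [S [S [K [A id]]] - [K id - [K [A id]]]] - [K [A id]]]
  [S [S [S [K id - [K [A id]]]] - [K [A id]]] - [K [A id]]]
  [S [S [S [S [K [A id]]] - [K [A id]]] - [K [A id]]] - [K [A id]]]

8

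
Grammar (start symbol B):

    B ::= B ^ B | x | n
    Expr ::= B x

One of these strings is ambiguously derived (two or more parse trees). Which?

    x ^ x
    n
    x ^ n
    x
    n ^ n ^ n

x ^ x: 1 tree
n: 1 tree
x ^ n: 1 tree
x: 1 tree
n ^ n ^ n: 2 trees

n ^ n ^ n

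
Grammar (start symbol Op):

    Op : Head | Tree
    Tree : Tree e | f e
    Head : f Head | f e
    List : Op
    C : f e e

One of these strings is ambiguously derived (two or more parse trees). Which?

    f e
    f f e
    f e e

f e: 2 trees
f f e: 1 tree
f e e: 1 tree

f e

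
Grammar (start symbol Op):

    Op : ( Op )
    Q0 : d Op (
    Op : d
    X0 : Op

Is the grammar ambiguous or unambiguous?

Unambiguous

(Q0, X0 are unreachable from Op, so their rules don't affect L(Op).) Each string is a nest of matched brackets around a single atom. An opening bracket forces the recursive rule; an atom forces the base rule.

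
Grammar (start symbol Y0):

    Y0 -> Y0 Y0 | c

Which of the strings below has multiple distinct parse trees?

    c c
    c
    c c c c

c c: 1 tree
c: 1 tree
c c c c: 5 trees

c c c c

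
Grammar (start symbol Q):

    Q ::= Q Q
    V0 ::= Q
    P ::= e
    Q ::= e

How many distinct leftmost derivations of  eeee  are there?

Parse trees for eeee:
  [Q [Q e] [Q [Q e] [Q [Q e] [Q e]]]]
  [Q [Q e] [Q [Q [Q e] [Q e]] [Q e]]]
  [Q [Q [Q e] [Q e]] [Q [Q e] [Q e]]]
  [Q [Q [Q e] [Q [Q e] [Q e]]] [Q e]]
  [Q [Q [Q [Q e] [Q e]] [Q e]] [Q e]]

5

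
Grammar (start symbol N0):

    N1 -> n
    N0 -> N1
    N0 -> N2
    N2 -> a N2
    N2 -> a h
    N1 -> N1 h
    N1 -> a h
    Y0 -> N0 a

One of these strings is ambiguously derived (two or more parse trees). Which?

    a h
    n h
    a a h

a h

a h: 2 trees
n h: 1 tree
a a h: 1 tree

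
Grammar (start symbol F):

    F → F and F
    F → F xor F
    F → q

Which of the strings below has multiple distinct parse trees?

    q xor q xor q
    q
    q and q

q xor q xor q

q xor q xor q: 2 trees
q: 1 tree
q and q: 1 tree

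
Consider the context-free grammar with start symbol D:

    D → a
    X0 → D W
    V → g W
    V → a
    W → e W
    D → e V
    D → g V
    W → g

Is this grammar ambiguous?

Only D, V, W are reachable from D; ignoring the rest: The reachable rules are right-linear with at most one rule per (nonterminal, next-terminal) pair. Each input token forces the next rule, so parsing is deterministic.

Unambiguous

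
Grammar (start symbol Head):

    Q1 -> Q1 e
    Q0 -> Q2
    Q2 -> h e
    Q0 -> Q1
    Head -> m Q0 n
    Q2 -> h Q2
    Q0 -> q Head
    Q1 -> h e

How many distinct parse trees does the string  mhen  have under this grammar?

Parse trees for mhen:
  [Head m [Q0 [Q2 h e]] n]
  [Head m [Q0 [Q1 h e]] n]

2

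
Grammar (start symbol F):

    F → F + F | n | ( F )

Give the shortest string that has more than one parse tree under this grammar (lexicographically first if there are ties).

length 1: no string has ≥2 trees
length 3: no string has ≥2 trees
length 5: n + n + n has 2 parse trees

Two derivations of n + n + n:
  F ⇒ F + F ⇒ F + F + F ⇒ n + F + F ⇒ n + n + F ⇒ n + n + n
  F ⇒ F + F ⇒ n + F ⇒ n + F + F ⇒ n + n + F ⇒ n + n + n

n + n + n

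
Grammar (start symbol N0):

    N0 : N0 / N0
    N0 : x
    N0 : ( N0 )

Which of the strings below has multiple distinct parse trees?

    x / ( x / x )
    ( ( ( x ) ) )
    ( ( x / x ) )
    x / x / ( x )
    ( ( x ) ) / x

x / x / ( x )

x / ( x / x ): 1 tree
( ( ( x ) ) ): 1 tree
( ( x / x ) ): 1 tree
x / x / ( x ): 2 trees
( ( x ) ) / x: 1 tree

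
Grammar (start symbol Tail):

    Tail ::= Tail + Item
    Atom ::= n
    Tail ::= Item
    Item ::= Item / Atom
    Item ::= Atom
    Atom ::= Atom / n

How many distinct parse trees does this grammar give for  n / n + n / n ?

Parse trees for n / n + n / n:
  [Tail [Tail [Item [Item [Atom n]] / [Atom n]]] + [Item [Item [Atom n]] / [Atom n]]]
  [Tail [Tail [Item [Item [Atom n]] / [Atom n]]] + [Item [Atom [Atom n] / n]]]
  [Tail [Tail [Item [Atom [Atom n] / n]]] + [Item [Item [Atom n]] / [Atom n]]]
  [Tail [Tail [Item [Atom [Atom n] / n]]] + [Item [Atom [Atom n] / n]]]

4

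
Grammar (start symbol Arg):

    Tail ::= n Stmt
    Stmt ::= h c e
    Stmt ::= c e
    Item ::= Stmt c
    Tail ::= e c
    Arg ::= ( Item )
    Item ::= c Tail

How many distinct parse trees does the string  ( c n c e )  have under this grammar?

1

Parse trees for ( c n c e ):
  [Arg ( [Item c [Tail n [Stmt c e]]] )]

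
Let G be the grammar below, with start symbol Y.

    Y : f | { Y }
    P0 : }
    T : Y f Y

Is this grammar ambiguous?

Unambiguous

(P0, T are unreachable from Y, so their rules don't affect L(Y).) L(Y) is { openⁿ atom closeⁿ : n ≥ 0 }. The bracket depth fixes n, and the derivation is forced at every step.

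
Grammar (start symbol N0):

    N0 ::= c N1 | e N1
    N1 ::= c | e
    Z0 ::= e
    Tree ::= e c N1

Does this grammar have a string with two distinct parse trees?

Unambiguous

(Z0, Tree are unreachable from N0, so their rules don't affect L(N0).) The reachable rules are right-linear with at most one rule per (nonterminal, next-terminal) pair. Each input token forces the next rule, so parsing is deterministic.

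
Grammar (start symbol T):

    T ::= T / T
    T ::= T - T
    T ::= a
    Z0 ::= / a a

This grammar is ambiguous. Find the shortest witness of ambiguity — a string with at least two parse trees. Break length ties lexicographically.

a - a - a

length 1: no string has ≥2 trees
length 3: no string has ≥2 trees
length 5: a - a - a has 2 parse trees

Two derivations of a - a - a:
  T ⇒ T - T ⇒ T - T - T ⇒ a - T - T ⇒ a - a - T ⇒ a - a - a
  T ⇒ T - T ⇒ a - T ⇒ a - T - T ⇒ a - a - T ⇒ a - a - a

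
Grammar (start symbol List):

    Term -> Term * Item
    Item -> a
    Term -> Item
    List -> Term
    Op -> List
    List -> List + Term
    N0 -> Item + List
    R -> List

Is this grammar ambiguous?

(R, N0, Op are unreachable from List, so their rules don't affect L(List).) List → List + Term | Term  ;  Term → Term * Item | Item  — a left-associative chain with Item at the bottom. Each string factors uniquely by precedence.

Unambiguous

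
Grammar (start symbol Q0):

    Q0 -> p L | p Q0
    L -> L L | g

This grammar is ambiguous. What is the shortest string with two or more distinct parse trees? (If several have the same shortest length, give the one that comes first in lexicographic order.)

length 2: no string has ≥2 trees
length 3: no string has ≥2 trees
length 4: p g g g has 2 parse trees

Two derivations of p g g g:
  Q0 ⇒ p L ⇒ p L L ⇒ p L L L ⇒ p g L L ⇒ p g g L ⇒ p g g g
  Q0 ⇒ p L ⇒ p L L ⇒ p g L ⇒ p g L L ⇒ p g g L ⇒ p g g g

p g g g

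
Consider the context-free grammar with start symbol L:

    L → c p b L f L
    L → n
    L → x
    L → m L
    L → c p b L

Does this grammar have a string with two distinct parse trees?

Ambiguous

Witness: c p b c p b n f n

Derivation 1: L ⇒ c p b L f L ⇒ c p b c p b L f L ⇒ c p b c p b n f L ⇒ c p b c p b n f n
Derivation 2: L ⇒ c p b L ⇒ c p b c p b L f L ⇒ c p b c p b n f L ⇒ c p b c p b n f n

Two distinct leftmost derivations for the same string.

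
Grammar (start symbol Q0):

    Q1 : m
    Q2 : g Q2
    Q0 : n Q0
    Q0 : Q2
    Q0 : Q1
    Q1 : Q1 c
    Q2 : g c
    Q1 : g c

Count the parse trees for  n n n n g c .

Parse trees for n n n n g c:
  [Q0 n [Q0 n [Q0 n [Q0 n [Q0 [Q2 g c]]]]]]
  [Q0 n [Q0 n [Q0 n [Q0 n [Q0 [Q1 g c]]]]]]

2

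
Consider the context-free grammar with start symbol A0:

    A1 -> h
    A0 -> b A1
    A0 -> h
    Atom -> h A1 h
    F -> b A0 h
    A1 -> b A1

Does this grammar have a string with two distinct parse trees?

Unambiguous

Only A0, A1 are reachable from A0; ignoring the rest: The reachable rules are right-linear with at most one rule per (nonterminal, next-terminal) pair. Each input token forces the next rule, so parsing is deterministic.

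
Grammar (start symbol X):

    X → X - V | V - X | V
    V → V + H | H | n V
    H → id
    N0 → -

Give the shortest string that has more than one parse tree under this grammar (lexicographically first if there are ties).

length 1: no string has ≥2 trees
length 2: no string has ≥2 trees
length 3: id - id has 2 parse trees

Two derivations of id - id:
  X ⇒ X - V ⇒ V - V ⇒ H - V ⇒ id - V ⇒ id - H ⇒ id - id
  X ⇒ V - X ⇒ H - X ⇒ id - X ⇒ id - V ⇒ id - H ⇒ id - id

id - id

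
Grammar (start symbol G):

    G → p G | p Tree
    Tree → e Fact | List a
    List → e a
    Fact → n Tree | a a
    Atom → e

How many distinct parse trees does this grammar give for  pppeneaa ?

Parse trees for pppeneaa:
  [G p [G p [G p [Tree e [Fact n [Tree e [Fact a a]]]]]]]
  [G p [G p [G p [Tree e [Fact n [Tree [List e a] a]]]]]]

2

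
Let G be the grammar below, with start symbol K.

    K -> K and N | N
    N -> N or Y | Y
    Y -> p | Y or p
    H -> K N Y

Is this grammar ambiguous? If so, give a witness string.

Ambiguous

Witness: p or p

Derivation 1: K ⇒ N ⇒ N or Y ⇒ Y or Y ⇒ p or Y ⇒ p or p
Derivation 2: K ⇒ N ⇒ Y ⇒ Y or p ⇒ p or p

Two distinct leftmost derivations for the same string.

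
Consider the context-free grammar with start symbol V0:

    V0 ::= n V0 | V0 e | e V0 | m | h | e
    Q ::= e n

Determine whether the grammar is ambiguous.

Ambiguous

Witness: e e

Derivation 1: V0 ⇒ V0 e ⇒ e e
Derivation 2: V0 ⇒ e V0 ⇒ e e

Two distinct leftmost derivations for the same string.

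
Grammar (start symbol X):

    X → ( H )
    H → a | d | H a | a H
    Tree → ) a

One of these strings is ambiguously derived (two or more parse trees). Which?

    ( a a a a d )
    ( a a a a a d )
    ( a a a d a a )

( a a a d a a )

( a a a a d ): 1 tree
( a a a a a d ): 1 tree
( a a a d a a ): 10 trees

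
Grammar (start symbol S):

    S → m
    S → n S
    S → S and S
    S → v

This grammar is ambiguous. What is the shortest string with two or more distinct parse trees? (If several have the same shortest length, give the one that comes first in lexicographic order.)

n m and m

length 1: no string has ≥2 trees
length 2: no string has ≥2 trees
length 3: no string has ≥2 trees
length 4: n m and m has 2 parse trees

Two derivations of n m and m:
  S ⇒ n S ⇒ n S and S ⇒ n m and S ⇒ n m and m
  S ⇒ S and S ⇒ n S and S ⇒ n m and S ⇒ n m and m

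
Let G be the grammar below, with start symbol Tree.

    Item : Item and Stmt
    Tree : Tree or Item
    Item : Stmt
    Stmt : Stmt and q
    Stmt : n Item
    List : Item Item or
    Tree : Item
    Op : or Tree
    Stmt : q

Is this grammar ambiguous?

Ambiguous

Witness: q and q

Derivation 1: Tree ⇒ Item ⇒ Item and Stmt ⇒ Stmt and Stmt ⇒ q and Stmt ⇒ q and q
Derivation 2: Tree ⇒ Item ⇒ Stmt ⇒ Stmt and q ⇒ q and q

Two distinct leftmost derivations for the same string.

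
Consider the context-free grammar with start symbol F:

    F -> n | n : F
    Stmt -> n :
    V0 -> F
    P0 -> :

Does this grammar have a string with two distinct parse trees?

Unambiguous

Only F is reachable from F; ignoring the rest: The reachable grammar is A → atom sep A | atom. Each atom is followed by either the separator (recurse) or end-of-string (stop) — no choice point.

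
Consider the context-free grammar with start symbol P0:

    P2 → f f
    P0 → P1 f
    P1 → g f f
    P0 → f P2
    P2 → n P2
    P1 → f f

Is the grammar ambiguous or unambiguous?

Witness: f f f

Derivation 1: P0 ⇒ P1 f ⇒ f f f
Derivation 2: P0 ⇒ f P2 ⇒ f f f

Two distinct leftmost derivations for the same string.

Ambiguous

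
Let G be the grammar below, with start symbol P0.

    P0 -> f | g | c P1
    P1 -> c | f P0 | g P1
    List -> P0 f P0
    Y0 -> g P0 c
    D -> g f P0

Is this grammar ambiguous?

Unambiguous

(List, Y0, D are unreachable from P0, so their rules don't affect L(P0).) Restricted to the reachable nonterminals, every rule has the form A → t or A → t B, and no two rules for the same A share a first terminal. The grammar encodes a DFA — one run per string.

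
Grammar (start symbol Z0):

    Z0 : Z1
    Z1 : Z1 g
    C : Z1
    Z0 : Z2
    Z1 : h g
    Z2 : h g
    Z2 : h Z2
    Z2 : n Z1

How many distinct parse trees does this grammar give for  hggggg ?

1

Parse trees for hggggg:
  [Z0 [Z1 [Z1 [Z1 [Z1 [Z1 h g] g] g] g] g]]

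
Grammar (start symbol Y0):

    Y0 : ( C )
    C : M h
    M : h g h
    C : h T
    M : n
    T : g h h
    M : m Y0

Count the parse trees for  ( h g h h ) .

Parse trees for ( h g h h ):
  [Y0 ( [C [M h g h] h] )]
  [Y0 ( [C h [T g h h]] )]

2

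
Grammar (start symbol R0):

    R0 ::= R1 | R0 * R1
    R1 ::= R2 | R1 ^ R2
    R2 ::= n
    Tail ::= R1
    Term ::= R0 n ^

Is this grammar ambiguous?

Unambiguous

(Tail, Term are unreachable from R0, so their rules don't affect L(R0).) R0 → R0 * R1 | R1  ;  R1 → R1 ^ R2 | R2  — a left-associative chain with R2 at the bottom. Each string factors uniquely by precedence.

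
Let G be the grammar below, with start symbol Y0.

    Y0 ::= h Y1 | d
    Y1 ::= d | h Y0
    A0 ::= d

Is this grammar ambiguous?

Only Y0, Y1 are reachable from Y0; ignoring the rest: Each reachable nonterminal has at most one production per leading terminal, and all productions are right-linear; the derivation is determined token-by-token.

Unambiguous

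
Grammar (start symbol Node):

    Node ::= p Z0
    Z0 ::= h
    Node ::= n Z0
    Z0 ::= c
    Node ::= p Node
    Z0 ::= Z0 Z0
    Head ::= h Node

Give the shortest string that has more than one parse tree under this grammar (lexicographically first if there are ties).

length 2: no string has ≥2 trees
length 3: no string has ≥2 trees
length 4: n c c c has 2 parse trees

Two derivations of n c c c:
  Node ⇒ n Z0 ⇒ n Z0 Z0 ⇒ n c Z0 ⇒ n c Z0 Z0 ⇒ n c c Z0 ⇒ n c c c
  Node ⇒ n Z0 ⇒ n Z0 Z0 ⇒ n Z0 Z0 Z0 ⇒ n c Z0 Z0 ⇒ n c c Z0 ⇒ n c c c

n c c c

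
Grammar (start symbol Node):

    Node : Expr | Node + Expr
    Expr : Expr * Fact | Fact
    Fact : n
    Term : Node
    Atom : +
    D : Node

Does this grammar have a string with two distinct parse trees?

Only Node, Expr, Fact are reachable from Node; ignoring the rest: This is a standard precedence ladder (Node over Expr over Fact), with each level left-recursive on its own operator ('+' at Node, '*' at Expr). That structure is LR(1), hence unambiguous.

Unambiguous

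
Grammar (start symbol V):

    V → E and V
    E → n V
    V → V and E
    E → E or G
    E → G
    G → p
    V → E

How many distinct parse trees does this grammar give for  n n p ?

1

Parse trees for n n p:
  [V [E n [V [E n [V [E [G p]]]]]]]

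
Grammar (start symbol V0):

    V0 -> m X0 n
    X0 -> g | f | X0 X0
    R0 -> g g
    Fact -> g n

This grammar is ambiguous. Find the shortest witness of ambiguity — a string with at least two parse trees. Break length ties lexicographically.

m f f f n

length 3: no string has ≥2 trees
length 4: no string has ≥2 trees
length 5: m f f f n has 2 parse trees

Two derivations of m f f f n:
  V0 ⇒ m X0 n ⇒ m X0 X0 n ⇒ m f X0 n ⇒ m f X0 X0 n ⇒ m f f X0 n ⇒ m f f f n
  V0 ⇒ m X0 n ⇒ m X0 X0 n ⇒ m X0 X0 X0 n ⇒ m f X0 X0 n ⇒ m f f X0 n ⇒ m f f f n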